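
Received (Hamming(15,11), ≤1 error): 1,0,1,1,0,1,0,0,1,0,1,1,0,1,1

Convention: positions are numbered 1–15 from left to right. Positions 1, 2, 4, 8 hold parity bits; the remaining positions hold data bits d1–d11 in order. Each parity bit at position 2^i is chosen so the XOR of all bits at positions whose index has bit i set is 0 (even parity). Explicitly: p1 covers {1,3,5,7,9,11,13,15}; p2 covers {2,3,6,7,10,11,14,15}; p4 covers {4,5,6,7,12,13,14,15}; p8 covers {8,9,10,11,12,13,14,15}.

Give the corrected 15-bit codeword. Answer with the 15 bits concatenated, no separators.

101101001011010

s1 (pos 1,3,5,7,9,11,13,15): 1⊕1⊕0⊕0⊕1⊕1⊕0⊕1 = 1
s2 (pos 2,3,6,7,10,11,14,15): 0⊕1⊕1⊕0⊕0⊕1⊕1⊕1 = 1
s4 (pos 4,5,6,7,12,13,14,15): 1⊕0⊕1⊕0⊕1⊕0⊕1⊕1 = 1
s8 (pos 8,9,10,11,12,13,14,15): 0⊕1⊕0⊕1⊕1⊕0⊕1⊕1 = 1
Syndrome s8…s1 = 1111 → error at position 15.
Flip position 15: 101101001011011 → 101101001011010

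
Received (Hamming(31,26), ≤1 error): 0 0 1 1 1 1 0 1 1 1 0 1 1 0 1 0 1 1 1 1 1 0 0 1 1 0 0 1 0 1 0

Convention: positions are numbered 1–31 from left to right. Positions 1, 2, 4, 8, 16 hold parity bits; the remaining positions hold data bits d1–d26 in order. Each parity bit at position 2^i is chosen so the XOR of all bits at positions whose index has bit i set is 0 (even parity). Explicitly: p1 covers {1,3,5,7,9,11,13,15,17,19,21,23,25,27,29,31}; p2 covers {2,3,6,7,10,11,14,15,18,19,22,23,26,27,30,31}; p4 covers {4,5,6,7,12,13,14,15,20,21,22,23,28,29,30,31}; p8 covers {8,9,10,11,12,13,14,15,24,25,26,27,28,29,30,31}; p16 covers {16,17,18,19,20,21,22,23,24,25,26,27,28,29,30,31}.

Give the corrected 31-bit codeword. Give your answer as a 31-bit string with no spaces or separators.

s1 (pos 1,3,5,7,9,11,13,15,17,19,21,23,25,27,29,31): 0⊕1⊕1⊕0⊕1⊕0⊕1⊕1⊕1⊕1⊕1⊕0⊕1⊕0⊕0⊕0 = 1
s2 (pos 2,3,6,7,10,11,14,15,18,19,22,23,26,27,30,31): 0⊕1⊕1⊕0⊕1⊕0⊕0⊕1⊕1⊕1⊕0⊕0⊕0⊕0⊕1⊕0 = 1
s4 (pos 4,5,6,7,12,13,14,15,20,21,22,23,28,29,30,31): 1⊕1⊕1⊕0⊕1⊕1⊕0⊕1⊕1⊕1⊕0⊕0⊕1⊕0⊕1⊕0 = 0
s8 (pos 8,9,10,11,12,13,14,15,24,25,26,27,28,29,30,31): 1⊕1⊕1⊕0⊕1⊕1⊕0⊕1⊕1⊕1⊕0⊕0⊕1⊕0⊕1⊕0 = 0
s16 (pos 16,17,18,19,20,21,22,23,24,25,26,27,28,29,30,31): 0⊕1⊕1⊕1⊕1⊕1⊕0⊕0⊕1⊕1⊕0⊕0⊕1⊕0⊕1⊕0 = 1
Syndrome s16…s1 = 10011 → error at position 19.
Flip position 19: 0011110111011010111110011001010 → 0011110111011010110110011001010

0011110111011010110110011001010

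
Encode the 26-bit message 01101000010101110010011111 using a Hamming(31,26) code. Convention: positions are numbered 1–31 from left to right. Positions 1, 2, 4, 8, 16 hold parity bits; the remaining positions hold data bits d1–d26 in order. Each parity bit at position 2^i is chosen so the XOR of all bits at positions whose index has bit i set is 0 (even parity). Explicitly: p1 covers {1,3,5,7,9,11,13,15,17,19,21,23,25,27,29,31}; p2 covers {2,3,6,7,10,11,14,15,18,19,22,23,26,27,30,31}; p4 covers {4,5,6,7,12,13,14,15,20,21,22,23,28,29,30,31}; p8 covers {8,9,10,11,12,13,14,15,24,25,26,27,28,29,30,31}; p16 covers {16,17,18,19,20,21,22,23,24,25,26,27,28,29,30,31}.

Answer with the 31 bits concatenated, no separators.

0001110010000100101110010011111

Place data at non-parity positions: p1 p2 0 p4 1 1 0 p8 1 0 0 0 0 1 0 p16 1 0 1 1 1 0 0 1 0 0 1 1 1 1 1
p1 (pos 1,3,5,7,9,11,13,15,17,19,21,23,25,27,29,31): XOR of data positions = 0⊕1⊕0⊕1⊕0⊕0⊕0⊕1⊕1⊕1⊕0⊕0⊕1⊕1⊕1 = 0
p2 (pos 2,3,6,7,10,11,14,15,18,19,22,23,26,27,30,31): XOR of data positions = 0⊕1⊕0⊕0⊕0⊕1⊕0⊕0⊕1⊕0⊕0⊕0⊕1⊕1⊕1 = 0
p4 (pos 4,5,6,7,12,13,14,15,20,21,22,23,28,29,30,31): XOR of data positions = 1⊕1⊕0⊕0⊕0⊕1⊕0⊕1⊕1⊕0⊕0⊕1⊕1⊕1⊕1 = 1
p8 (pos 8,9,10,11,12,13,14,15,24,25,26,27,28,29,30,31): XOR of data positions = 1⊕0⊕0⊕0⊕0⊕1⊕0⊕1⊕0⊕0⊕1⊕1⊕1⊕1⊕1 = 0
p16 (pos 16,17,18,19,20,21,22,23,24,25,26,27,28,29,30,31): XOR of data positions = 1⊕0⊕1⊕1⊕1⊕0⊕0⊕1⊕0⊕0⊕1⊕1⊕1⊕1⊕1 = 0
Codeword: 0001110010000100101110010011111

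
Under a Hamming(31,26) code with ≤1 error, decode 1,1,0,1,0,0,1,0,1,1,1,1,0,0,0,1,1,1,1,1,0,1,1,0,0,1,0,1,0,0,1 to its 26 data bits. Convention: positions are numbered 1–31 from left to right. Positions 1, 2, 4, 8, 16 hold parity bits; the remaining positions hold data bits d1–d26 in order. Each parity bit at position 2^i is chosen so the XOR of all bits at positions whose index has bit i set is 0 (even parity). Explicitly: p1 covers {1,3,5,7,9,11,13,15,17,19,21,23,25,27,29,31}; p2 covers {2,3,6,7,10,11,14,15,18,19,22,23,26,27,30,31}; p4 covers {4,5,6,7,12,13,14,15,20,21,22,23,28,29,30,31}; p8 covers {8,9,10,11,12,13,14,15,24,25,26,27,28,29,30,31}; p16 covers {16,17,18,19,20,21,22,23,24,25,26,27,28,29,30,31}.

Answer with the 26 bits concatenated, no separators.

00011111000111101100101001

s1 (pos 1,3,5,7,9,11,13,15,17,19,21,23,25,27,29,31): 1⊕0⊕0⊕1⊕1⊕1⊕0⊕0⊕1⊕1⊕0⊕1⊕0⊕0⊕0⊕1 = 0
s2 (pos 2,3,6,7,10,11,14,15,18,19,22,23,26,27,30,31): 1⊕0⊕0⊕1⊕1⊕1⊕0⊕0⊕1⊕1⊕1⊕1⊕1⊕0⊕0⊕1 = 0
s4 (pos 4,5,6,7,12,13,14,15,20,21,22,23,28,29,30,31): 1⊕0⊕0⊕1⊕1⊕0⊕0⊕0⊕1⊕0⊕1⊕1⊕1⊕0⊕0⊕1 = 0
s8 (pos 8,9,10,11,12,13,14,15,24,25,26,27,28,29,30,31): 0⊕1⊕1⊕1⊕1⊕0⊕0⊕0⊕0⊕0⊕1⊕0⊕1⊕0⊕0⊕1 = 1
s16 (pos 16,17,18,19,20,21,22,23,24,25,26,27,28,29,30,31): 1⊕1⊕1⊕1⊕1⊕0⊕1⊕1⊕0⊕0⊕1⊕0⊕1⊕0⊕0⊕1 = 0
Syndrome s16…s1 = 01000 → error at position 8.
Flip position 8: 1101001011110001111101100101001 → 1101001111110001111101100101001
Read data bits from positions 3,5,6,7,9,10,11,12,13,14,15,17,18,19,20,21,22,23,24,25,26,27,28,29,30,31: 00011111000111101100101001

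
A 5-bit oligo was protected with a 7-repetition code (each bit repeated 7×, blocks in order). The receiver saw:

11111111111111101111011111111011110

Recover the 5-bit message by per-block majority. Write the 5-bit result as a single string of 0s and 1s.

11111

Block 1 (1111111): 7 ones → 1
Block 2 (1111111): 7 ones → 1
Block 3 (1011110): 5 ones → 1
Block 4 (1111111): 7 ones → 1
Block 5 (1011110): 5 ones → 1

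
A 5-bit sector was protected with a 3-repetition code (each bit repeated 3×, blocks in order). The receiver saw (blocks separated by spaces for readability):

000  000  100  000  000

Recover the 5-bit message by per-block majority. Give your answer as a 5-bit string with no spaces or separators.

Block 1 (000): 0 ones → 0
Block 2 (000): 0 ones → 0
Block 3 (100): 1 one → 0
Block 4 (000): 0 ones → 0
Block 5 (000): 0 ones → 0

00000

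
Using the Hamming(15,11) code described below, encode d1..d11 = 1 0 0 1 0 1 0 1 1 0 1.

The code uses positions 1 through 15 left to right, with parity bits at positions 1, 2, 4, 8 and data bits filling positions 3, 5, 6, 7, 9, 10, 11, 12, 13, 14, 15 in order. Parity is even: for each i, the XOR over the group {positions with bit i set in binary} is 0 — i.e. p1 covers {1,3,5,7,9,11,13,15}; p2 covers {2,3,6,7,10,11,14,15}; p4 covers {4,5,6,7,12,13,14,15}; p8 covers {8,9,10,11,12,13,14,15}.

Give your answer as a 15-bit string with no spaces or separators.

Place data at non-parity positions: p1 p2 1 p4 0 0 1 p8 0 1 0 1 1 0 1
p1 (pos 1,3,5,7,9,11,13,15): XOR of data positions = 1⊕0⊕1⊕0⊕0⊕1⊕1 = 0
p2 (pos 2,3,6,7,10,11,14,15): XOR of data positions = 1⊕0⊕1⊕1⊕0⊕0⊕1 = 0
p4 (pos 4,5,6,7,12,13,14,15): XOR of data positions = 0⊕0⊕1⊕1⊕1⊕0⊕1 = 0
p8 (pos 8,9,10,11,12,13,14,15): XOR of data positions = 0⊕1⊕0⊕1⊕1⊕0⊕1 = 0
Codeword: 001000100101101

001000100101101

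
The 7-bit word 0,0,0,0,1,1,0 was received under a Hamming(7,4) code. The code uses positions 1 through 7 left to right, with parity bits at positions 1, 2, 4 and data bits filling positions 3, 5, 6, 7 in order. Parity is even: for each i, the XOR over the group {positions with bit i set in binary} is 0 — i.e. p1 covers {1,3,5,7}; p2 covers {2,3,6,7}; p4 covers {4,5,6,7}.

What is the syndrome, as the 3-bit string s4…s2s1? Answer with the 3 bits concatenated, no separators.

s1 (pos 1,3,5,7): 0⊕0⊕1⊕0 = 1
s2 (pos 2,3,6,7): 0⊕0⊕1⊕0 = 1
s4 (pos 4,5,6,7): 0⊕1⊕1⊕0 = 0
Syndrome s4…s1 = 011 → error at position 3.

011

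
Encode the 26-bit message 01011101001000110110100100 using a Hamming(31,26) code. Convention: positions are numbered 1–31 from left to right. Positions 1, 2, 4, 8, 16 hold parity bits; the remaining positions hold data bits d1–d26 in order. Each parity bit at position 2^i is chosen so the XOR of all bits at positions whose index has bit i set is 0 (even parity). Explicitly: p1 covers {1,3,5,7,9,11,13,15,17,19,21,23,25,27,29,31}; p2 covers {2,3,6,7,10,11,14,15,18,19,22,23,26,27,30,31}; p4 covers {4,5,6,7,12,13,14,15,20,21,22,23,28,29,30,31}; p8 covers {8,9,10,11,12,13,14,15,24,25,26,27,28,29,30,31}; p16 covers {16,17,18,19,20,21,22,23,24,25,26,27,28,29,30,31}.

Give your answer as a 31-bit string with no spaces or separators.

1100101111010010000110110100100

Place data at non-parity positions: p1 p2 0 p4 1 0 1 p8 1 1 0 1 0 0 1 p16 0 0 0 1 1 0 1 1 0 1 0 0 1 0 0
p1 (pos 1,3,5,7,9,11,13,15,17,19,21,23,25,27,29,31): XOR of data positions = 0⊕1⊕1⊕1⊕0⊕0⊕1⊕0⊕0⊕1⊕1⊕0⊕0⊕1⊕0 = 1
p2 (pos 2,3,6,7,10,11,14,15,18,19,22,23,26,27,30,31): XOR of data positions = 0⊕0⊕1⊕1⊕0⊕0⊕1⊕0⊕0⊕0⊕1⊕1⊕0⊕0⊕0 = 1
p4 (pos 4,5,6,7,12,13,14,15,20,21,22,23,28,29,30,31): XOR of data positions = 1⊕0⊕1⊕1⊕0⊕0⊕1⊕1⊕1⊕0⊕1⊕0⊕1⊕0⊕0 = 0
p8 (pos 8,9,10,11,12,13,14,15,24,25,26,27,28,29,30,31): XOR of data positions = 1⊕1⊕0⊕1⊕0⊕0⊕1⊕1⊕0⊕1⊕0⊕0⊕1⊕0⊕0 = 1
p16 (pos 16,17,18,19,20,21,22,23,24,25,26,27,28,29,30,31): XOR of data positions = 0⊕0⊕0⊕1⊕1⊕0⊕1⊕1⊕0⊕1⊕0⊕0⊕1⊕0⊕0 = 0
Codeword: 1100101111010010000110110100100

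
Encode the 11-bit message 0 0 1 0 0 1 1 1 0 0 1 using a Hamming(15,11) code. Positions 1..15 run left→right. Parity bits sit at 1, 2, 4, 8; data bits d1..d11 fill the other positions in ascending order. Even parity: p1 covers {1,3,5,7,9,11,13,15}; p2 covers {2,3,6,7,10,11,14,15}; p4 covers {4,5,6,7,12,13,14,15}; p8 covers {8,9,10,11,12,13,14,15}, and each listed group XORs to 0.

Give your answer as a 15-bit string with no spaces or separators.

000101000111001

Place data at non-parity positions: p1 p2 0 p4 0 1 0 p8 0 1 1 1 0 0 1
p1 (pos 1,3,5,7,9,11,13,15): XOR of data positions = 0⊕0⊕0⊕0⊕1⊕0⊕1 = 0
p2 (pos 2,3,6,7,10,11,14,15): XOR of data positions = 0⊕1⊕0⊕1⊕1⊕0⊕1 = 0
p4 (pos 4,5,6,7,12,13,14,15): XOR of data positions = 0⊕1⊕0⊕1⊕0⊕0⊕1 = 1
p8 (pos 8,9,10,11,12,13,14,15): XOR of data positions = 0⊕1⊕1⊕1⊕0⊕0⊕1 = 0
Codeword: 000101000111001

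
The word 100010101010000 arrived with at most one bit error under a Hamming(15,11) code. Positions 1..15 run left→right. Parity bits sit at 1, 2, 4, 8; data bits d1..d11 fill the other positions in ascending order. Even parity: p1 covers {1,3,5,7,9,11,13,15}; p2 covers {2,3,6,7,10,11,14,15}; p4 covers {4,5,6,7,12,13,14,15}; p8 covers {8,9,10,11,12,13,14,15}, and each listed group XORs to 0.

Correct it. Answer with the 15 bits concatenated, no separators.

000010101010000

s1 (pos 1,3,5,7,9,11,13,15): 1⊕0⊕1⊕1⊕1⊕1⊕0⊕0 = 1
s2 (pos 2,3,6,7,10,11,14,15): 0⊕0⊕0⊕1⊕0⊕1⊕0⊕0 = 0
s4 (pos 4,5,6,7,12,13,14,15): 0⊕1⊕0⊕1⊕0⊕0⊕0⊕0 = 0
s8 (pos 8,9,10,11,12,13,14,15): 0⊕1⊕0⊕1⊕0⊕0⊕0⊕0 = 0
Syndrome s8…s1 = 0001 → error at position 1.
Flip position 1: 100010101010000 → 000010101010000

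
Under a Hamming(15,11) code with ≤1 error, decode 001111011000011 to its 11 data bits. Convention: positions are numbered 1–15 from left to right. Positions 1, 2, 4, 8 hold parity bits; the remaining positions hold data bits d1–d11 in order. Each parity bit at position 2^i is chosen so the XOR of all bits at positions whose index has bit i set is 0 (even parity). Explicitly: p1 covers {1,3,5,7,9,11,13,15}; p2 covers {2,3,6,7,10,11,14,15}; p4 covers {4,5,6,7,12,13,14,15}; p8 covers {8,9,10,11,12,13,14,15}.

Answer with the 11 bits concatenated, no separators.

s1 (pos 1,3,5,7,9,11,13,15): 0⊕1⊕1⊕0⊕1⊕0⊕0⊕1 = 0
s2 (pos 2,3,6,7,10,11,14,15): 0⊕1⊕1⊕0⊕0⊕0⊕1⊕1 = 0
s4 (pos 4,5,6,7,12,13,14,15): 1⊕1⊕1⊕0⊕0⊕0⊕1⊕1 = 1
s8 (pos 8,9,10,11,12,13,14,15): 1⊕1⊕0⊕0⊕0⊕0⊕1⊕1 = 0
Syndrome s8…s1 = 0100 → error at position 4.
Flip position 4: 001111011000011 → 001011011000011
Read data bits from positions 3,5,6,7,9,10,11,12,13,14,15: 11101000011

11101000011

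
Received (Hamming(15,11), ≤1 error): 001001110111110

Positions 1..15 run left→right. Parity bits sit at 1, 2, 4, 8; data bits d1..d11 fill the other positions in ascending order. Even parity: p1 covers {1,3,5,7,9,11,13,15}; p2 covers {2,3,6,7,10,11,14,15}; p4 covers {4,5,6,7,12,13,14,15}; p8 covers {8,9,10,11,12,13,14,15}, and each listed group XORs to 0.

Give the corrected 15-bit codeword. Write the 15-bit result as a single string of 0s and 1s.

001101110111110

s1 (pos 1,3,5,7,9,11,13,15): 0⊕1⊕0⊕1⊕0⊕1⊕1⊕0 = 0
s2 (pos 2,3,6,7,10,11,14,15): 0⊕1⊕1⊕1⊕1⊕1⊕1⊕0 = 0
s4 (pos 4,5,6,7,12,13,14,15): 0⊕0⊕1⊕1⊕1⊕1⊕1⊕0 = 1
s8 (pos 8,9,10,11,12,13,14,15): 1⊕0⊕1⊕1⊕1⊕1⊕1⊕0 = 0
Syndrome s8…s1 = 0100 → error at position 4.
Flip position 4: 001001110111110 → 001101110111110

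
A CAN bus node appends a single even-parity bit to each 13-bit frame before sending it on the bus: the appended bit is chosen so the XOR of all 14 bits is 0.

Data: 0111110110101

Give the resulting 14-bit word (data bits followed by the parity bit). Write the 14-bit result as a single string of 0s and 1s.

XOR of the 13 data bits: 0⊕1⊕1⊕1⊕1⊕1⊕0⊕1⊕1⊕0⊕1⊕0⊕1 = 1
Parity bit = 1 (so all 14 bits XOR to 0).

01111101101011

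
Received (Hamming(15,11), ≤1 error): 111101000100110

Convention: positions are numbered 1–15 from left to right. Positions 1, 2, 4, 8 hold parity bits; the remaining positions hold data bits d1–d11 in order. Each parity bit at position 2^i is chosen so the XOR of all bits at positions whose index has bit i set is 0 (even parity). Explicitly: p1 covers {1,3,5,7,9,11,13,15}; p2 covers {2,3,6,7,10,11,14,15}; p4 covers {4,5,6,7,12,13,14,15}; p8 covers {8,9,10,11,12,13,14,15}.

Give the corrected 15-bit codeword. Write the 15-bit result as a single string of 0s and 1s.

s1 (pos 1,3,5,7,9,11,13,15): 1⊕1⊕0⊕0⊕0⊕0⊕1⊕0 = 1
s2 (pos 2,3,6,7,10,11,14,15): 1⊕1⊕1⊕0⊕1⊕0⊕1⊕0 = 1
s4 (pos 4,5,6,7,12,13,14,15): 1⊕0⊕1⊕0⊕0⊕1⊕1⊕0 = 0
s8 (pos 8,9,10,11,12,13,14,15): 0⊕0⊕1⊕0⊕0⊕1⊕1⊕0 = 1
Syndrome s8…s1 = 1011 → error at position 11.
Flip position 11: 111101000100110 → 111101000110110

111101000110110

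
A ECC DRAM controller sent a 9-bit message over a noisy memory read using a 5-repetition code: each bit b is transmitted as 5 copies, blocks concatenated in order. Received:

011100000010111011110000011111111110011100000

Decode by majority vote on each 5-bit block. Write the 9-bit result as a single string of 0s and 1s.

101101110

Block 1 (01110): 3 ones → 1
Block 2 (00000): 0 ones → 0
Block 3 (10111): 4 ones → 1
Block 4 (01111): 4 ones → 1
Block 5 (00000): 0 ones → 0
Block 6 (11111): 5 ones → 1
Block 7 (11111): 5 ones → 1
Block 8 (00111): 3 ones → 1
Block 9 (00000): 0 ones → 0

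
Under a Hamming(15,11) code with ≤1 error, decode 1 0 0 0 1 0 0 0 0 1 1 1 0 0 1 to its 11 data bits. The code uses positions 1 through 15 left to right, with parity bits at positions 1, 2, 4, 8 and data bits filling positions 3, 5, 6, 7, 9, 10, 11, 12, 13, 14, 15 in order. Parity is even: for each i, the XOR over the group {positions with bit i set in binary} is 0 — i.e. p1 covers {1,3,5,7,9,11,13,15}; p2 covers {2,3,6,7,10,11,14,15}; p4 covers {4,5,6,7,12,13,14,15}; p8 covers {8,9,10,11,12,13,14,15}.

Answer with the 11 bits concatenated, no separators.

01100111001

s1 (pos 1,3,5,7,9,11,13,15): 1⊕0⊕1⊕0⊕0⊕1⊕0⊕1 = 0
s2 (pos 2,3,6,7,10,11,14,15): 0⊕0⊕0⊕0⊕1⊕1⊕0⊕1 = 1
s4 (pos 4,5,6,7,12,13,14,15): 0⊕1⊕0⊕0⊕1⊕0⊕0⊕1 = 1
s8 (pos 8,9,10,11,12,13,14,15): 0⊕0⊕1⊕1⊕1⊕0⊕0⊕1 = 0
Syndrome s8…s1 = 0110 → error at position 6.
Flip position 6: 100010000111001 → 100011000111001
Read data bits from positions 3,5,6,7,9,10,11,12,13,14,15: 01100111001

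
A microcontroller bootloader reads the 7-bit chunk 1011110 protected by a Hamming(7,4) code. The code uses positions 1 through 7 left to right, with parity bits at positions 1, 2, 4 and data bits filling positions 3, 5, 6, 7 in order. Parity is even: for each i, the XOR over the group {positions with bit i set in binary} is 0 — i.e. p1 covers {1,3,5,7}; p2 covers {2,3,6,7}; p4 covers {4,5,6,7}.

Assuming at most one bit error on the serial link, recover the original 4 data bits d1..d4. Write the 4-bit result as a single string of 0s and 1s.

1010

s1 (pos 1,3,5,7): 1⊕1⊕1⊕0 = 1
s2 (pos 2,3,6,7): 0⊕1⊕1⊕0 = 0
s4 (pos 4,5,6,7): 1⊕1⊕1⊕0 = 1
Syndrome s4…s1 = 101 → error at position 5.
Flip position 5: 1011110 → 1011010
Read data bits from positions 3,5,6,7: 1010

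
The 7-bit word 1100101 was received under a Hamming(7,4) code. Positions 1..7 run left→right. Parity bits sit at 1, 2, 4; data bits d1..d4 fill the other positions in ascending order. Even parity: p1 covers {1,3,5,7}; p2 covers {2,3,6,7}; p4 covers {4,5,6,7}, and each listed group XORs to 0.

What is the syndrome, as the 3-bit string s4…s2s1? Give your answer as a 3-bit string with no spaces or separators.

s1 (pos 1,3,5,7): 1⊕0⊕1⊕1 = 1
s2 (pos 2,3,6,7): 1⊕0⊕0⊕1 = 0
s4 (pos 4,5,6,7): 0⊕1⊕0⊕1 = 0
Syndrome s4…s1 = 001 → error at position 1.

001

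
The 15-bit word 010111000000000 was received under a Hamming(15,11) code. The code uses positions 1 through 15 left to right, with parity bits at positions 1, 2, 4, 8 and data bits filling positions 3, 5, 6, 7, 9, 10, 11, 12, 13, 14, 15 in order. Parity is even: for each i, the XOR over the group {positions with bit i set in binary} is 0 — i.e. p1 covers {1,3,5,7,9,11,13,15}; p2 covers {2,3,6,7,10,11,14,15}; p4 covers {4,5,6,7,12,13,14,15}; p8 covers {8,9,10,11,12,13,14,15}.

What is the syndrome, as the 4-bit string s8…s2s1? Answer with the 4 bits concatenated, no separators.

0101

s1 (pos 1,3,5,7,9,11,13,15): 0⊕0⊕1⊕0⊕0⊕0⊕0⊕0 = 1
s2 (pos 2,3,6,7,10,11,14,15): 1⊕0⊕1⊕0⊕0⊕0⊕0⊕0 = 0
s4 (pos 4,5,6,7,12,13,14,15): 1⊕1⊕1⊕0⊕0⊕0⊕0⊕0 = 1
s8 (pos 8,9,10,11,12,13,14,15): 0⊕0⊕0⊕0⊕0⊕0⊕0⊕0 = 0
Syndrome s8…s1 = 0101 → error at position 5.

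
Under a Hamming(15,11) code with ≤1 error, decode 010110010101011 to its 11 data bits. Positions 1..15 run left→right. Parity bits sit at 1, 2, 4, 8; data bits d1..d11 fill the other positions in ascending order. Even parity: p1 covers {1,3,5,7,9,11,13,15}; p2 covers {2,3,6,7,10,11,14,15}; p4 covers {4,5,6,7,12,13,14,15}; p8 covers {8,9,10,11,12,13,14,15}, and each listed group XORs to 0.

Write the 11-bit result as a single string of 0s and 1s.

01000100011

s1 (pos 1,3,5,7,9,11,13,15): 0⊕0⊕1⊕0⊕0⊕0⊕0⊕1 = 0
s2 (pos 2,3,6,7,10,11,14,15): 1⊕0⊕0⊕0⊕1⊕0⊕1⊕1 = 0
s4 (pos 4,5,6,7,12,13,14,15): 1⊕1⊕0⊕0⊕1⊕0⊕1⊕1 = 1
s8 (pos 8,9,10,11,12,13,14,15): 1⊕0⊕1⊕0⊕1⊕0⊕1⊕1 = 1
Syndrome s8…s1 = 1100 → error at position 12.
Flip position 12: 010110010101011 → 010110010100011
Read data bits from positions 3,5,6,7,9,10,11,12,13,14,15: 01000100011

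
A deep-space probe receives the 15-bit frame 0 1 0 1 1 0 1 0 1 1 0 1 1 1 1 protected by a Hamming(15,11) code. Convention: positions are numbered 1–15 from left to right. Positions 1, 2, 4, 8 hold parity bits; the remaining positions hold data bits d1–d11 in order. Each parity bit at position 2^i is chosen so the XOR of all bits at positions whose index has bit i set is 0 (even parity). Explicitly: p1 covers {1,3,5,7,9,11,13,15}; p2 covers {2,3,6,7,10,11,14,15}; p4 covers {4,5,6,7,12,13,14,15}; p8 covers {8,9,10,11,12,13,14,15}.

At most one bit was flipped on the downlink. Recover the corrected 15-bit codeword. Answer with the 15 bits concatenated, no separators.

010110001101111

s1 (pos 1,3,5,7,9,11,13,15): 0⊕0⊕1⊕1⊕1⊕0⊕1⊕1 = 1
s2 (pos 2,3,6,7,10,11,14,15): 1⊕0⊕0⊕1⊕1⊕0⊕1⊕1 = 1
s4 (pos 4,5,6,7,12,13,14,15): 1⊕1⊕0⊕1⊕1⊕1⊕1⊕1 = 1
s8 (pos 8,9,10,11,12,13,14,15): 0⊕1⊕1⊕0⊕1⊕1⊕1⊕1 = 0
Syndrome s8…s1 = 0111 → error at position 7.
Flip position 7: 010110101101111 → 010110001101111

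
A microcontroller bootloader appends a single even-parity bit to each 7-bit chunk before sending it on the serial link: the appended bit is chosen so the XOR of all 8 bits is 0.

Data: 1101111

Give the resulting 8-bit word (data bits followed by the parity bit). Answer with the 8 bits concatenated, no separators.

XOR of the 7 data bits: 1⊕1⊕0⊕1⊕1⊕1⊕1 = 0
Parity bit = 0 (so all 8 bits XOR to 0).

11011110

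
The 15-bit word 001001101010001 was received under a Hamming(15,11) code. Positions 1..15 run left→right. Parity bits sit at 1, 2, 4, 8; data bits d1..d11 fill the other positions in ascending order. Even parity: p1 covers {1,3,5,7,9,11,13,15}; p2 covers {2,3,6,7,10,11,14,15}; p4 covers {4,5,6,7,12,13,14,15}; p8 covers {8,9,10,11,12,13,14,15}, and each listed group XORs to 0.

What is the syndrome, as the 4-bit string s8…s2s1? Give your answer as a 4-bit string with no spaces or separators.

s1 (pos 1,3,5,7,9,11,13,15): 0⊕1⊕0⊕1⊕1⊕1⊕0⊕1 = 1
s2 (pos 2,3,6,7,10,11,14,15): 0⊕1⊕1⊕1⊕0⊕1⊕0⊕1 = 1
s4 (pos 4,5,6,7,12,13,14,15): 0⊕0⊕1⊕1⊕0⊕0⊕0⊕1 = 1
s8 (pos 8,9,10,11,12,13,14,15): 0⊕1⊕0⊕1⊕0⊕0⊕0⊕1 = 1
Syndrome s8…s1 = 1111 → error at position 15.

1111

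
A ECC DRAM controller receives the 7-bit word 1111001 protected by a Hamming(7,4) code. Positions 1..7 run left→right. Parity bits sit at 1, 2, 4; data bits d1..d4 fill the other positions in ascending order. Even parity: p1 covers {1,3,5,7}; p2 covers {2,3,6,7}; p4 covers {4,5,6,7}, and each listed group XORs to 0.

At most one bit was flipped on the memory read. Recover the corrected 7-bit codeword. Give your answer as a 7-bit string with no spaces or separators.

s1 (pos 1,3,5,7): 1⊕1⊕0⊕1 = 1
s2 (pos 2,3,6,7): 1⊕1⊕0⊕1 = 1
s4 (pos 4,5,6,7): 1⊕0⊕0⊕1 = 0
Syndrome s4…s1 = 011 → error at position 3.
Flip position 3: 1111001 → 1101001

1101001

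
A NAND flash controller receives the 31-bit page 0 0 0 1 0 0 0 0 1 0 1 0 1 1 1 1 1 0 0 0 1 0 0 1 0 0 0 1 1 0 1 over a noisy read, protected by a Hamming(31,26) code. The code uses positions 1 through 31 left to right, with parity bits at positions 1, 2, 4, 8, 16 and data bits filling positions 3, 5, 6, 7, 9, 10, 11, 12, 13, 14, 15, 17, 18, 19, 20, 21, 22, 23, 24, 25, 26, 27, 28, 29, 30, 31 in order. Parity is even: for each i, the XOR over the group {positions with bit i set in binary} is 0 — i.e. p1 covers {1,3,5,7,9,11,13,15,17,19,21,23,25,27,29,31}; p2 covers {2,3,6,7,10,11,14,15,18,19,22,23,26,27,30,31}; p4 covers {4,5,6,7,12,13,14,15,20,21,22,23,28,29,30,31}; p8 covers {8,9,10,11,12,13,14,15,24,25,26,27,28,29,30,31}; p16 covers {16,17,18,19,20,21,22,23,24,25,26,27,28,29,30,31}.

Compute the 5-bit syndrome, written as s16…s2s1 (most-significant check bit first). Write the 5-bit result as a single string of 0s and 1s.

s1 (pos 1,3,5,7,9,11,13,15,17,19,21,23,25,27,29,31): 0⊕0⊕0⊕0⊕1⊕1⊕1⊕1⊕1⊕0⊕1⊕0⊕0⊕0⊕1⊕1 = 0
s2 (pos 2,3,6,7,10,11,14,15,18,19,22,23,26,27,30,31): 0⊕0⊕0⊕0⊕0⊕1⊕1⊕1⊕0⊕0⊕0⊕0⊕0⊕0⊕0⊕1 = 0
s4 (pos 4,5,6,7,12,13,14,15,20,21,22,23,28,29,30,31): 1⊕0⊕0⊕0⊕0⊕1⊕1⊕1⊕0⊕1⊕0⊕0⊕1⊕1⊕0⊕1 = 0
s8 (pos 8,9,10,11,12,13,14,15,24,25,26,27,28,29,30,31): 0⊕1⊕0⊕1⊕0⊕1⊕1⊕1⊕1⊕0⊕0⊕0⊕1⊕1⊕0⊕1 = 1
s16 (pos 16,17,18,19,20,21,22,23,24,25,26,27,28,29,30,31): 1⊕1⊕0⊕0⊕0⊕1⊕0⊕0⊕1⊕0⊕0⊕0⊕1⊕1⊕0⊕1 = 1
Syndrome s16…s1 = 11000 → error at position 24.

11000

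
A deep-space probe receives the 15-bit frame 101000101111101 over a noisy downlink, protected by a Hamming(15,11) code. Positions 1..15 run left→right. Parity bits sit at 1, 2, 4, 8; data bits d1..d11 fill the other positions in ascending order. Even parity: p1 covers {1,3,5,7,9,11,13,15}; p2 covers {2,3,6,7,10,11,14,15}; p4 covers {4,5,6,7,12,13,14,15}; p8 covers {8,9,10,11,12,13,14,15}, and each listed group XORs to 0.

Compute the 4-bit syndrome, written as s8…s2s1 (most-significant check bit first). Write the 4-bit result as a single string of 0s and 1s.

0011

s1 (pos 1,3,5,7,9,11,13,15): 1⊕1⊕0⊕1⊕1⊕1⊕1⊕1 = 1
s2 (pos 2,3,6,7,10,11,14,15): 0⊕1⊕0⊕1⊕1⊕1⊕0⊕1 = 1
s4 (pos 4,5,6,7,12,13,14,15): 0⊕0⊕0⊕1⊕1⊕1⊕0⊕1 = 0
s8 (pos 8,9,10,11,12,13,14,15): 0⊕1⊕1⊕1⊕1⊕1⊕0⊕1 = 0
Syndrome s8…s1 = 0011 → error at position 3.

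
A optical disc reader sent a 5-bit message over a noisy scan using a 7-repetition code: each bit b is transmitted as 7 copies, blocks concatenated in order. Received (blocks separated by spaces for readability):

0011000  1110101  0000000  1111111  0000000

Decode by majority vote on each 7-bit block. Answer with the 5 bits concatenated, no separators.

Block 1 (0011000): 2 ones → 0
Block 2 (1110101): 5 ones → 1
Block 3 (0000000): 0 ones → 0
Block 4 (1111111): 7 ones → 1
Block 5 (0000000): 0 ones → 0

01010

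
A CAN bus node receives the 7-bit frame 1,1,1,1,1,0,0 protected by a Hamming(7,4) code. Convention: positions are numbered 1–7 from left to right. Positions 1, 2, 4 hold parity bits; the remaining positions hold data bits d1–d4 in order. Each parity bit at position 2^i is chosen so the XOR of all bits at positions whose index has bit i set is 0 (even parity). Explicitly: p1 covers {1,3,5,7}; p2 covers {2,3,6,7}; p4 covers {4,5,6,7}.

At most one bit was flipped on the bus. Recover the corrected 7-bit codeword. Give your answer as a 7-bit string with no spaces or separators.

0111100

s1 (pos 1,3,5,7): 1⊕1⊕1⊕0 = 1
s2 (pos 2,3,6,7): 1⊕1⊕0⊕0 = 0
s4 (pos 4,5,6,7): 1⊕1⊕0⊕0 = 0
Syndrome s4…s1 = 001 → error at position 1.
Flip position 1: 1111100 → 0111100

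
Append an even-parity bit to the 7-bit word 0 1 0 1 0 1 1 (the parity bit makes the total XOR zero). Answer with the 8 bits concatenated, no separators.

XOR of the 7 data bits: 0⊕1⊕0⊕1⊕0⊕1⊕1 = 0
Parity bit = 0 (so all 8 bits XOR to 0).

01010110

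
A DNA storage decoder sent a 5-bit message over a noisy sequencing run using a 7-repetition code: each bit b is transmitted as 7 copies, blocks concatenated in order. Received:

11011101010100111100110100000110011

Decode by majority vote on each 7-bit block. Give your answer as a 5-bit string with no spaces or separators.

10101

Block 1 (1101110): 5 ones → 1
Block 2 (1010100): 3 ones → 0
Block 3 (1111001): 5 ones → 1
Block 4 (1010000): 2 ones → 0
Block 5 (0110011): 4 ones → 1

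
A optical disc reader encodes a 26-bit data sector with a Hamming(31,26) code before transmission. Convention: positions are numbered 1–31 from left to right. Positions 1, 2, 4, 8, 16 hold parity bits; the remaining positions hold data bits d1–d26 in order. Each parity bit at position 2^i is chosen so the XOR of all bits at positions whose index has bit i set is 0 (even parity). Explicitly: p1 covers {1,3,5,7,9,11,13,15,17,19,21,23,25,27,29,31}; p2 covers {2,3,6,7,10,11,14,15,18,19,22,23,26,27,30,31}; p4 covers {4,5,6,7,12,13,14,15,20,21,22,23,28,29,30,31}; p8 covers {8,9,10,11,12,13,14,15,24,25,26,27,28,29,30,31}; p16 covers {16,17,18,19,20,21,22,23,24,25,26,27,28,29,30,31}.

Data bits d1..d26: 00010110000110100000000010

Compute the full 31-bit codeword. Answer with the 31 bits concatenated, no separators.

Place data at non-parity positions: p1 p2 0 p4 0 0 1 p8 0 1 1 0 0 0 0 p16 1 1 0 1 0 0 0 0 0 0 0 0 0 1 0
p1 (pos 1,3,5,7,9,11,13,15,17,19,21,23,25,27,29,31): XOR of data positions = 0⊕0⊕1⊕0⊕1⊕0⊕0⊕1⊕0⊕0⊕0⊕0⊕0⊕0⊕0 = 1
p2 (pos 2,3,6,7,10,11,14,15,18,19,22,23,26,27,30,31): XOR of data positions = 0⊕0⊕1⊕1⊕1⊕0⊕0⊕1⊕0⊕0⊕0⊕0⊕0⊕1⊕0 = 1
p4 (pos 4,5,6,7,12,13,14,15,20,21,22,23,28,29,30,31): XOR of data positions = 0⊕0⊕1⊕0⊕0⊕0⊕0⊕1⊕0⊕0⊕0⊕0⊕0⊕1⊕0 = 1
p8 (pos 8,9,10,11,12,13,14,15,24,25,26,27,28,29,30,31): XOR of data positions = 0⊕1⊕1⊕0⊕0⊕0⊕0⊕0⊕0⊕0⊕0⊕0⊕0⊕1⊕0 = 1
p16 (pos 16,17,18,19,20,21,22,23,24,25,26,27,28,29,30,31): XOR of data positions = 1⊕1⊕0⊕1⊕0⊕0⊕0⊕0⊕0⊕0⊕0⊕0⊕0⊕1⊕0 = 0
Codeword: 1101001101100000110100000000010

1101001101100000110100000000010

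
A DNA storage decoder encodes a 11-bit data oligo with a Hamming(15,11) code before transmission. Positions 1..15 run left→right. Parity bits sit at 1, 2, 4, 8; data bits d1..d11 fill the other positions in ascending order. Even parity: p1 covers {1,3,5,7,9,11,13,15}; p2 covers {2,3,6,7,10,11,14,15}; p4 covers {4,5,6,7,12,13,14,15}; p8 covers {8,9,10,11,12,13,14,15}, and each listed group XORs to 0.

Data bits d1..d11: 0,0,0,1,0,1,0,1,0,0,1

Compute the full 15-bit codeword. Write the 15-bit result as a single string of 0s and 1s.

010100110101001

Place data at non-parity positions: p1 p2 0 p4 0 0 1 p8 0 1 0 1 0 0 1
p1 (pos 1,3,5,7,9,11,13,15): XOR of data positions = 0⊕0⊕1⊕0⊕0⊕0⊕1 = 0
p2 (pos 2,3,6,7,10,11,14,15): XOR of data positions = 0⊕0⊕1⊕1⊕0⊕0⊕1 = 1
p4 (pos 4,5,6,7,12,13,14,15): XOR of data positions = 0⊕0⊕1⊕1⊕0⊕0⊕1 = 1
p8 (pos 8,9,10,11,12,13,14,15): XOR of data positions = 0⊕1⊕0⊕1⊕0⊕0⊕1 = 1
Codeword: 010100110101001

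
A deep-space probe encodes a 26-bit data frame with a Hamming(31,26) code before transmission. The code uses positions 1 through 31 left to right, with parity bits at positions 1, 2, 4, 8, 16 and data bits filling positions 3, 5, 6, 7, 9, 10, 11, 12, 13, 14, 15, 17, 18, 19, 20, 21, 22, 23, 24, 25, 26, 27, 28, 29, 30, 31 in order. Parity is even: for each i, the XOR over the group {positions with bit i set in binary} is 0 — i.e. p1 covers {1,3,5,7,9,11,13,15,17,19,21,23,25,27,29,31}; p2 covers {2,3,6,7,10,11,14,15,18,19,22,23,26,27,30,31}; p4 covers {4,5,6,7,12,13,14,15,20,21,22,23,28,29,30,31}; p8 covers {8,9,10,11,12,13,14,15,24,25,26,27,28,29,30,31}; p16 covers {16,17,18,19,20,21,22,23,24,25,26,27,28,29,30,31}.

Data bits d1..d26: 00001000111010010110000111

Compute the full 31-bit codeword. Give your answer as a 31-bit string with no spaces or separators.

Place data at non-parity positions: p1 p2 0 p4 0 0 0 p8 1 0 0 0 1 1 1 p16 0 1 0 0 1 0 1 1 0 0 0 0 1 1 1
p1 (pos 1,3,5,7,9,11,13,15,17,19,21,23,25,27,29,31): XOR of data positions = 0⊕0⊕0⊕1⊕0⊕1⊕1⊕0⊕0⊕1⊕1⊕0⊕0⊕1⊕1 = 1
p2 (pos 2,3,6,7,10,11,14,15,18,19,22,23,26,27,30,31): XOR of data positions = 0⊕0⊕0⊕0⊕0⊕1⊕1⊕1⊕0⊕0⊕1⊕0⊕0⊕1⊕1 = 0
p4 (pos 4,5,6,7,12,13,14,15,20,21,22,23,28,29,30,31): XOR of data positions = 0⊕0⊕0⊕0⊕1⊕1⊕1⊕0⊕1⊕0⊕1⊕0⊕1⊕1⊕1 = 0
p8 (pos 8,9,10,11,12,13,14,15,24,25,26,27,28,29,30,31): XOR of data positions = 1⊕0⊕0⊕0⊕1⊕1⊕1⊕1⊕0⊕0⊕0⊕0⊕1⊕1⊕1 = 0
p16 (pos 16,17,18,19,20,21,22,23,24,25,26,27,28,29,30,31): XOR of data positions = 0⊕1⊕0⊕0⊕1⊕0⊕1⊕1⊕0⊕0⊕0⊕0⊕1⊕1⊕1 = 1
Codeword: 1000000010001111010010110000111

1000000010001111010010110000111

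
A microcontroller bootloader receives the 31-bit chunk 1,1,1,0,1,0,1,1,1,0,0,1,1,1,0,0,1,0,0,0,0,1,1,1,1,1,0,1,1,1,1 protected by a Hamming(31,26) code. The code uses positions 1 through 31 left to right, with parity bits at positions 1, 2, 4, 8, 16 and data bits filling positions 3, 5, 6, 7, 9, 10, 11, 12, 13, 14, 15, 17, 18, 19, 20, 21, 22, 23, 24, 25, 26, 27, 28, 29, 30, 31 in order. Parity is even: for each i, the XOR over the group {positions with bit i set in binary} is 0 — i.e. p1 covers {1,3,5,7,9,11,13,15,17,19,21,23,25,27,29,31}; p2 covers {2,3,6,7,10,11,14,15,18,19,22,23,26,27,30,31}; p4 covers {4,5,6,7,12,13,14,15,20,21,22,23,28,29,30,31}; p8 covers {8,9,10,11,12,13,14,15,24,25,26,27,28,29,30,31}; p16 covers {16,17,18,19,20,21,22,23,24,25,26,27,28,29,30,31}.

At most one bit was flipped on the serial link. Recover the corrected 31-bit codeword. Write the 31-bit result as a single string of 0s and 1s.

s1 (pos 1,3,5,7,9,11,13,15,17,19,21,23,25,27,29,31): 1⊕1⊕1⊕1⊕1⊕0⊕1⊕0⊕1⊕0⊕0⊕1⊕1⊕0⊕1⊕1 = 1
s2 (pos 2,3,6,7,10,11,14,15,18,19,22,23,26,27,30,31): 1⊕1⊕0⊕1⊕0⊕0⊕1⊕0⊕0⊕0⊕1⊕1⊕1⊕0⊕1⊕1 = 1
s4 (pos 4,5,6,7,12,13,14,15,20,21,22,23,28,29,30,31): 0⊕1⊕0⊕1⊕1⊕1⊕1⊕0⊕0⊕0⊕1⊕1⊕1⊕1⊕1⊕1 = 1
s8 (pos 8,9,10,11,12,13,14,15,24,25,26,27,28,29,30,31): 1⊕1⊕0⊕0⊕1⊕1⊕1⊕0⊕1⊕1⊕1⊕0⊕1⊕1⊕1⊕1 = 0
s16 (pos 16,17,18,19,20,21,22,23,24,25,26,27,28,29,30,31): 0⊕1⊕0⊕0⊕0⊕0⊕1⊕1⊕1⊕1⊕1⊕0⊕1⊕1⊕1⊕1 = 0
Syndrome s16…s1 = 00111 → error at position 7.
Flip position 7: 1110101110011100100001111101111 → 1110100110011100100001111101111

1110100110011100100001111101111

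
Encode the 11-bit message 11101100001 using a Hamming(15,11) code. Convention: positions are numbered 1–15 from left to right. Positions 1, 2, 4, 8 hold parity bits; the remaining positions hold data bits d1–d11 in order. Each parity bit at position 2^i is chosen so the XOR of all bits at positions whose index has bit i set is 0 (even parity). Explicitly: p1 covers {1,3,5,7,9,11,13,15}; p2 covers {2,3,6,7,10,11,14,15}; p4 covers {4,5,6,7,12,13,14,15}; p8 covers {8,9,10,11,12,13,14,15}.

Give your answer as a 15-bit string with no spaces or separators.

Place data at non-parity positions: p1 p2 1 p4 1 1 0 p8 1 1 0 0 0 0 1
p1 (pos 1,3,5,7,9,11,13,15): XOR of data positions = 1⊕1⊕0⊕1⊕0⊕0⊕1 = 0
p2 (pos 2,3,6,7,10,11,14,15): XOR of data positions = 1⊕1⊕0⊕1⊕0⊕0⊕1 = 0
p4 (pos 4,5,6,7,12,13,14,15): XOR of data positions = 1⊕1⊕0⊕0⊕0⊕0⊕1 = 1
p8 (pos 8,9,10,11,12,13,14,15): XOR of data positions = 1⊕1⊕0⊕0⊕0⊕0⊕1 = 1
Codeword: 001111011100001

001111011100001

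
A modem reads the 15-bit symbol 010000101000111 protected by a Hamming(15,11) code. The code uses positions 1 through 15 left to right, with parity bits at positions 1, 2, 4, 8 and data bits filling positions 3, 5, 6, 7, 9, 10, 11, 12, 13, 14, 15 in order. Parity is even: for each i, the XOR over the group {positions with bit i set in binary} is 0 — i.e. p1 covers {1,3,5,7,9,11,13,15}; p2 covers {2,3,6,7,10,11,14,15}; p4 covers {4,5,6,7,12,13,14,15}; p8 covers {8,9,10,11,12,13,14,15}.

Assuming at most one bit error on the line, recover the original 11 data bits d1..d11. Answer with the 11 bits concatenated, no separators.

s1 (pos 1,3,5,7,9,11,13,15): 0⊕0⊕0⊕1⊕1⊕0⊕1⊕1 = 0
s2 (pos 2,3,6,7,10,11,14,15): 1⊕0⊕0⊕1⊕0⊕0⊕1⊕1 = 0
s4 (pos 4,5,6,7,12,13,14,15): 0⊕0⊕0⊕1⊕0⊕1⊕1⊕1 = 0
s8 (pos 8,9,10,11,12,13,14,15): 0⊕1⊕0⊕0⊕0⊕1⊕1⊕1 = 0
Syndrome s8…s1 = 0000 → no error.
Read data bits from positions 3,5,6,7,9,10,11,12,13,14,15: 00011000111

00011000111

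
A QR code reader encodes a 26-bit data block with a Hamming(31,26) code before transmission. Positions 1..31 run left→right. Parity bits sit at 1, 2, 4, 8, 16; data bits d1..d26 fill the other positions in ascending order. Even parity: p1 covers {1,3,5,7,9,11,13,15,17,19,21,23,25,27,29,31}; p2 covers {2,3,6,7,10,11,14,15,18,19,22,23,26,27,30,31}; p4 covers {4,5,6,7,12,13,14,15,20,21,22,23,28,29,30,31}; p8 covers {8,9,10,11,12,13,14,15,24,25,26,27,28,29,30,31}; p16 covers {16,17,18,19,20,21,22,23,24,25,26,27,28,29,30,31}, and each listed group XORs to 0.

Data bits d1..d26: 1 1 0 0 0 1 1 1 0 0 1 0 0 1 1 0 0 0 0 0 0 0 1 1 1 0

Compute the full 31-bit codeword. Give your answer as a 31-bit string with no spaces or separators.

Place data at non-parity positions: p1 p2 1 p4 1 0 0 p8 0 1 1 1 0 0 1 p16 0 0 1 1 0 0 0 0 0 0 0 1 1 1 0
p1 (pos 1,3,5,7,9,11,13,15,17,19,21,23,25,27,29,31): XOR of data positions = 1⊕1⊕0⊕0⊕1⊕0⊕1⊕0⊕1⊕0⊕0⊕0⊕0⊕1⊕0 = 0
p2 (pos 2,3,6,7,10,11,14,15,18,19,22,23,26,27,30,31): XOR of data positions = 1⊕0⊕0⊕1⊕1⊕0⊕1⊕0⊕1⊕0⊕0⊕0⊕0⊕1⊕0 = 0
p4 (pos 4,5,6,7,12,13,14,15,20,21,22,23,28,29,30,31): XOR of data positions = 1⊕0⊕0⊕1⊕0⊕0⊕1⊕1⊕0⊕0⊕0⊕1⊕1⊕1⊕0 = 1
p8 (pos 8,9,10,11,12,13,14,15,24,25,26,27,28,29,30,31): XOR of data positions = 0⊕1⊕1⊕1⊕0⊕0⊕1⊕0⊕0⊕0⊕0⊕1⊕1⊕1⊕0 = 1
p16 (pos 16,17,18,19,20,21,22,23,24,25,26,27,28,29,30,31): XOR of data positions = 0⊕0⊕1⊕1⊕0⊕0⊕0⊕0⊕0⊕0⊕0⊕1⊕1⊕1⊕0 = 1
Codeword: 0011100101110011001100000001110

0011100101110011001100000001110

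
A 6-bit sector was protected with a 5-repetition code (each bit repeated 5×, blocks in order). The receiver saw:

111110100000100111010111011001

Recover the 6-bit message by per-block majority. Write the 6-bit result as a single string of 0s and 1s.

100111

Block 1 (11111): 5 ones → 1
Block 2 (01000): 1 one → 0
Block 3 (00100): 1 one → 0
Block 4 (11101): 4 ones → 1
Block 5 (01110): 3 ones → 1
Block 6 (11001): 3 ones → 1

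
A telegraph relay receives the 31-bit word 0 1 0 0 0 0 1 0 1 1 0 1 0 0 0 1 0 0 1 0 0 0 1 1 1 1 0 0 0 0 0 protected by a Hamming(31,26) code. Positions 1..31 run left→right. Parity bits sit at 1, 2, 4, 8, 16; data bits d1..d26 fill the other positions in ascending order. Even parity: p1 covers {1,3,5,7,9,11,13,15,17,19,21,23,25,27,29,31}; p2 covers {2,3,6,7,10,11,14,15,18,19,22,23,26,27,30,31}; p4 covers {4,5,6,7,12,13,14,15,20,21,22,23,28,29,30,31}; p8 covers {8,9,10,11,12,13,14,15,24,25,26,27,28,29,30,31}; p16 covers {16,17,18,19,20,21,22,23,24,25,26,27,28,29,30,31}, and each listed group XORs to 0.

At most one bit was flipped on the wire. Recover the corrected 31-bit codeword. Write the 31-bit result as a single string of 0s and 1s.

0100101011010001001000111100000

s1 (pos 1,3,5,7,9,11,13,15,17,19,21,23,25,27,29,31): 0⊕0⊕0⊕1⊕1⊕0⊕0⊕0⊕0⊕1⊕0⊕1⊕1⊕0⊕0⊕0 = 1
s2 (pos 2,3,6,7,10,11,14,15,18,19,22,23,26,27,30,31): 1⊕0⊕0⊕1⊕1⊕0⊕0⊕0⊕0⊕1⊕0⊕1⊕1⊕0⊕0⊕0 = 0
s4 (pos 4,5,6,7,12,13,14,15,20,21,22,23,28,29,30,31): 0⊕0⊕0⊕1⊕1⊕0⊕0⊕0⊕0⊕0⊕0⊕1⊕0⊕0⊕0⊕0 = 1
s8 (pos 8,9,10,11,12,13,14,15,24,25,26,27,28,29,30,31): 0⊕1⊕1⊕0⊕1⊕0⊕0⊕0⊕1⊕1⊕1⊕0⊕0⊕0⊕0⊕0 = 0
s16 (pos 16,17,18,19,20,21,22,23,24,25,26,27,28,29,30,31): 1⊕0⊕0⊕1⊕0⊕0⊕0⊕1⊕1⊕1⊕1⊕0⊕0⊕0⊕0⊕0 = 0
Syndrome s16…s1 = 00101 → error at position 5.
Flip position 5: 0100001011010001001000111100000 → 0100101011010001001000111100000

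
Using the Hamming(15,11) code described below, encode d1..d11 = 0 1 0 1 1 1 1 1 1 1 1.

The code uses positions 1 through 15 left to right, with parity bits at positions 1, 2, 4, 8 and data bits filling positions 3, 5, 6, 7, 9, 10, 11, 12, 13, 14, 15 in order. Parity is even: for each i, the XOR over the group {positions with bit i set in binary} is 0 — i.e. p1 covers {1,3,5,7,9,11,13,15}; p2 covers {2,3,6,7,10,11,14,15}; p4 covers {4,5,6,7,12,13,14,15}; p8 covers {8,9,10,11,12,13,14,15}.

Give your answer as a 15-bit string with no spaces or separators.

Place data at non-parity positions: p1 p2 0 p4 1 0 1 p8 1 1 1 1 1 1 1
p1 (pos 1,3,5,7,9,11,13,15): XOR of data positions = 0⊕1⊕1⊕1⊕1⊕1⊕1 = 0
p2 (pos 2,3,6,7,10,11,14,15): XOR of data positions = 0⊕0⊕1⊕1⊕1⊕1⊕1 = 1
p4 (pos 4,5,6,7,12,13,14,15): XOR of data positions = 1⊕0⊕1⊕1⊕1⊕1⊕1 = 0
p8 (pos 8,9,10,11,12,13,14,15): XOR of data positions = 1⊕1⊕1⊕1⊕1⊕1⊕1 = 1
Codeword: 010010111111111

010010111111111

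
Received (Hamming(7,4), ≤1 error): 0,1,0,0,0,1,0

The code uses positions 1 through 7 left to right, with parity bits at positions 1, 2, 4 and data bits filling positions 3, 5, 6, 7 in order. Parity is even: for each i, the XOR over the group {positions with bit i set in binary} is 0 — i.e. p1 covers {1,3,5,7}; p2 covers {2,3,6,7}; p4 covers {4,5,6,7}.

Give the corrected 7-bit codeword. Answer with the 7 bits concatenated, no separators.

s1 (pos 1,3,5,7): 0⊕0⊕0⊕0 = 0
s2 (pos 2,3,6,7): 1⊕0⊕1⊕0 = 0
s4 (pos 4,5,6,7): 0⊕0⊕1⊕0 = 1
Syndrome s4…s1 = 100 → error at position 4.
Flip position 4: 0100010 → 0101010

0101010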